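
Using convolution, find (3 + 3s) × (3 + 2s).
Ascending coefficients: a = [3, 3], b = [3, 2]. c[0] = 3×3 = 9; c[1] = 3×2 + 3×3 = 15; c[2] = 3×2 = 6. Result coefficients: [9, 15, 6] → 9 + 15s + 6s^2

9 + 15s + 6s^2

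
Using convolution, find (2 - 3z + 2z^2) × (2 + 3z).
Ascending coefficients: a = [2, -3, 2], b = [2, 3]. c[0] = 2×2 = 4; c[1] = 2×3 + -3×2 = 0; c[2] = -3×3 + 2×2 = -5; c[3] = 2×3 = 6. Result coefficients: [4, 0, -5, 6] → 4 - 5z^2 + 6z^3

4 - 5z^2 + 6z^3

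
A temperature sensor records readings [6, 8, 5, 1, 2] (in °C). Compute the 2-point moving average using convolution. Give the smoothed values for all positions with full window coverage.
2-point moving average kernel = [1, 1]. Apply in 'valid' mode (full window coverage): avg[0] = (6 + 8) / 2 = 7.0; avg[1] = (8 + 5) / 2 = 6.5; avg[2] = (5 + 1) / 2 = 3.0; avg[3] = (1 + 2) / 2 = 1.5. Smoothed values: [7.0, 6.5, 3.0, 1.5]

[7.0, 6.5, 3.0, 1.5]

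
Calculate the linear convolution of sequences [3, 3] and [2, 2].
y[0] = 3×2 = 6; y[1] = 3×2 + 3×2 = 12; y[2] = 3×2 = 6

[6, 12, 6]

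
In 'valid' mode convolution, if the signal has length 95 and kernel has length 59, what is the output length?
'Valid' mode counts only positions where the kernel fully overlaps the signal: m - n + 1 = 95 - 59 + 1 = 37

37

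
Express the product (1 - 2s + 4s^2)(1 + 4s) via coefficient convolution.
Ascending coefficients: a = [1, -2, 4], b = [1, 4]. c[0] = 1×1 = 1; c[1] = 1×4 + -2×1 = 2; c[2] = -2×4 + 4×1 = -4; c[3] = 4×4 = 16. Result coefficients: [1, 2, -4, 16] → 1 + 2s - 4s^2 + 16s^3

1 + 2s - 4s^2 + 16s^3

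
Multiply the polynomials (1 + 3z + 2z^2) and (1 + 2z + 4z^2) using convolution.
Ascending coefficients: a = [1, 3, 2], b = [1, 2, 4]. c[0] = 1×1 = 1; c[1] = 1×2 + 3×1 = 5; c[2] = 1×4 + 3×2 + 2×1 = 12; c[3] = 3×4 + 2×2 = 16; c[4] = 2×4 = 8. Result coefficients: [1, 5, 12, 16, 8] → 1 + 5z + 12z^2 + 16z^3 + 8z^4

1 + 5z + 12z^2 + 16z^3 + 8z^4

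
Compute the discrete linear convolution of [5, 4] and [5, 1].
y[0] = 5×5 = 25; y[1] = 5×1 + 4×5 = 25; y[2] = 4×1 = 4

[25, 25, 4]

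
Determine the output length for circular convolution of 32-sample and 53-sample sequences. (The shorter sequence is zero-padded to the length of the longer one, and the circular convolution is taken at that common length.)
Circular convolution (zero-padding the shorter input) has length max(m, n) = max(32, 53) = 53

53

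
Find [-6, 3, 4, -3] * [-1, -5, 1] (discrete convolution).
y[0] = -6×-1 = 6; y[1] = -6×-5 + 3×-1 = 27; y[2] = -6×1 + 3×-5 + 4×-1 = -25; y[3] = 3×1 + 4×-5 + -3×-1 = -14; y[4] = 4×1 + -3×-5 = 19; y[5] = -3×1 = -3

[6, 27, -25, -14, 19, -3]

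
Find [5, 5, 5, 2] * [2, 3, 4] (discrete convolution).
y[0] = 5×2 = 10; y[1] = 5×3 + 5×2 = 25; y[2] = 5×4 + 5×3 + 5×2 = 45; y[3] = 5×4 + 5×3 + 2×2 = 39; y[4] = 5×4 + 2×3 = 26; y[5] = 2×4 = 8

[10, 25, 45, 39, 26, 8]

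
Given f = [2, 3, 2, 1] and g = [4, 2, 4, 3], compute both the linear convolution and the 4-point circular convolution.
Linear: y_lin[0] = 2×4 = 8; y_lin[1] = 2×2 + 3×4 = 16; y_lin[2] = 2×4 + 3×2 + 2×4 = 22; y_lin[3] = 2×3 + 3×4 + 2×2 + 1×4 = 26; y_lin[4] = 3×3 + 2×4 + 1×2 = 19; y_lin[5] = 2×3 + 1×4 = 10; y_lin[6] = 1×3 = 3 → [8, 16, 22, 26, 19, 10, 3]. Circular (length 4): y[0] = 2×4 + 3×3 + 2×4 + 1×2 = 27; y[1] = 2×2 + 3×4 + 2×3 + 1×4 = 26; y[2] = 2×4 + 3×2 + 2×4 + 1×3 = 25; y[3] = 2×3 + 3×4 + 2×2 + 1×4 = 26 → [27, 26, 25, 26]

Linear: [8, 16, 22, 26, 19, 10, 3], Circular: [27, 26, 25, 26]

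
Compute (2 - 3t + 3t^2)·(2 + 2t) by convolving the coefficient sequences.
Ascending coefficients: a = [2, -3, 3], b = [2, 2]. c[0] = 2×2 = 4; c[1] = 2×2 + -3×2 = -2; c[2] = -3×2 + 3×2 = 0; c[3] = 3×2 = 6. Result coefficients: [4, -2, 0, 6] → 4 - 2t + 6t^3

4 - 2t + 6t^3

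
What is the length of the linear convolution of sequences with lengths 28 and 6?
Linear/full convolution length: m + n - 1 = 28 + 6 - 1 = 33

33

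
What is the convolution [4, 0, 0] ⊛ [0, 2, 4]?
y[0] = 4×0 = 0; y[1] = 4×2 + 0×0 = 8; y[2] = 4×4 + 0×2 + 0×0 = 16; y[3] = 0×4 + 0×2 = 0; y[4] = 0×4 = 0

[0, 8, 16, 0, 0]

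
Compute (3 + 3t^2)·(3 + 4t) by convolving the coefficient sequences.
Ascending coefficients: a = [3, 0, 3], b = [3, 4]. c[0] = 3×3 = 9; c[1] = 3×4 + 0×3 = 12; c[2] = 0×4 + 3×3 = 9; c[3] = 3×4 = 12. Result coefficients: [9, 12, 9, 12] → 9 + 12t + 9t^2 + 12t^3

9 + 12t + 9t^2 + 12t^3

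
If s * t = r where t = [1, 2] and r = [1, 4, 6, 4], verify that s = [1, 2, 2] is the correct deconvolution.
Forward-compute [1, 2, 2] * [1, 2]: r[0] = 1×1 = 1; r[1] = 1×2 + 2×1 = 4; r[2] = 2×2 + 2×1 = 6; r[3] = 2×2 = 4 → [1, 4, 6, 4]. Matches given r = [1, 4, 6, 4], so verified.

Verified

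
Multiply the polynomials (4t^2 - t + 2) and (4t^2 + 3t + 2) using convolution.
Ascending coefficients: a = [2, -1, 4], b = [2, 3, 4]. c[0] = 2×2 = 4; c[1] = 2×3 + -1×2 = 4; c[2] = 2×4 + -1×3 + 4×2 = 13; c[3] = -1×4 + 4×3 = 8; c[4] = 4×4 = 16. Result coefficients: [4, 4, 13, 8, 16] → 16t^4 + 8t^3 + 13t^2 + 4t + 4

16t^4 + 8t^3 + 13t^2 + 4t + 4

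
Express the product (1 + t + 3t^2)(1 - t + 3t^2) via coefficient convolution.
Ascending coefficients: a = [1, 1, 3], b = [1, -1, 3]. c[0] = 1×1 = 1; c[1] = 1×-1 + 1×1 = 0; c[2] = 1×3 + 1×-1 + 3×1 = 5; c[3] = 1×3 + 3×-1 = 0; c[4] = 3×3 = 9. Result coefficients: [1, 0, 5, 0, 9] → 1 + 5t^2 + 9t^4

1 + 5t^2 + 9t^4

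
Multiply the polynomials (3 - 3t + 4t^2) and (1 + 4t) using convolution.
Ascending coefficients: a = [3, -3, 4], b = [1, 4]. c[0] = 3×1 = 3; c[1] = 3×4 + -3×1 = 9; c[2] = -3×4 + 4×1 = -8; c[3] = 4×4 = 16. Result coefficients: [3, 9, -8, 16] → 3 + 9t - 8t^2 + 16t^3

3 + 9t - 8t^2 + 16t^3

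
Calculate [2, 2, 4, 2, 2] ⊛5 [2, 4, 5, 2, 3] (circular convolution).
Use y[k] = Σ_j f[j]·g[(k-j) mod 5]. y[0] = 2×2 + 2×3 + 4×2 + 2×5 + 2×4 = 36; y[1] = 2×4 + 2×2 + 4×3 + 2×2 + 2×5 = 38; y[2] = 2×5 + 2×4 + 4×2 + 2×3 + 2×2 = 36; y[3] = 2×2 + 2×5 + 4×4 + 2×2 + 2×3 = 40; y[4] = 2×3 + 2×2 + 4×5 + 2×4 + 2×2 = 42. Result: [36, 38, 36, 40, 42]

[36, 38, 36, 40, 42]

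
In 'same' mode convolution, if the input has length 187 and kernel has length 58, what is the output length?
'Same' mode returns an output with the same length as the input: 187

187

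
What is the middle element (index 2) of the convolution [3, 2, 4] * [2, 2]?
Use y[k] = Σ_i a[i]·b[k-i] at k=2. y[2] = 2×2 + 4×2 = 12

12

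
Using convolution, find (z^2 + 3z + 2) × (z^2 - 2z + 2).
Ascending coefficients: a = [2, 3, 1], b = [2, -2, 1]. c[0] = 2×2 = 4; c[1] = 2×-2 + 3×2 = 2; c[2] = 2×1 + 3×-2 + 1×2 = -2; c[3] = 3×1 + 1×-2 = 1; c[4] = 1×1 = 1. Result coefficients: [4, 2, -2, 1, 1] → z^4 + z^3 - 2z^2 + 2z + 4

z^4 + z^3 - 2z^2 + 2z + 4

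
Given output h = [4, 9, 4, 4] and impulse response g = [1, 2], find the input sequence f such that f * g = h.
Deconvolve h=[4, 9, 4, 4] by g=[1, 2]. Since g[0]=1, solve forward: f[0] = h[0] / 1 = 4; f[1] = (h[1] - 4×2) / 1 = 1; f[2] = (h[2] - 1×2) / 1 = 2. So f = [4, 1, 2]. Check by forward convolution: h[0] = 4×1 = 4; h[1] = 4×2 + 1×1 = 9; h[2] = 1×2 + 2×1 = 4; h[3] = 2×2 = 4

[4, 1, 2]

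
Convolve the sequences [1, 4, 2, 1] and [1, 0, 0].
y[0] = 1×1 = 1; y[1] = 1×0 + 4×1 = 4; y[2] = 1×0 + 4×0 + 2×1 = 2; y[3] = 4×0 + 2×0 + 1×1 = 1; y[4] = 2×0 + 1×0 = 0; y[5] = 1×0 = 0

[1, 4, 2, 1, 0, 0]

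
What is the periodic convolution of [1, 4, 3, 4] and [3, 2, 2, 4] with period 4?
Use y[k] = Σ_j f[j]·g[(k-j) mod 4]. y[0] = 1×3 + 4×4 + 3×2 + 4×2 = 33; y[1] = 1×2 + 4×3 + 3×4 + 4×2 = 34; y[2] = 1×2 + 4×2 + 3×3 + 4×4 = 35; y[3] = 1×4 + 4×2 + 3×2 + 4×3 = 30. Result: [33, 34, 35, 30]

[33, 34, 35, 30]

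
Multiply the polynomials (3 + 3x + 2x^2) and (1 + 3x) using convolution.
Ascending coefficients: a = [3, 3, 2], b = [1, 3]. c[0] = 3×1 = 3; c[1] = 3×3 + 3×1 = 12; c[2] = 3×3 + 2×1 = 11; c[3] = 2×3 = 6. Result coefficients: [3, 12, 11, 6] → 3 + 12x + 11x^2 + 6x^3

3 + 12x + 11x^2 + 6x^3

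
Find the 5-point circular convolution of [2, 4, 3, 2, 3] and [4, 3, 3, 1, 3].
Use y[k] = Σ_j a[j]·b[(k-j) mod 5]. y[0] = 2×4 + 4×3 + 3×1 + 2×3 + 3×3 = 38; y[1] = 2×3 + 4×4 + 3×3 + 2×1 + 3×3 = 42; y[2] = 2×3 + 4×3 + 3×4 + 2×3 + 3×1 = 39; y[3] = 2×1 + 4×3 + 3×3 + 2×4 + 3×3 = 40; y[4] = 2×3 + 4×1 + 3×3 + 2×3 + 3×4 = 37. Result: [38, 42, 39, 40, 37]

[38, 42, 39, 40, 37]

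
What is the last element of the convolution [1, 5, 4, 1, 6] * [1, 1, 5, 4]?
Use y[k] = Σ_i a[i]·b[k-i] at k=7. y[7] = 6×4 = 24

24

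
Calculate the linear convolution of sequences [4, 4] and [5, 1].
y[0] = 4×5 = 20; y[1] = 4×1 + 4×5 = 24; y[2] = 4×1 = 4

[20, 24, 4]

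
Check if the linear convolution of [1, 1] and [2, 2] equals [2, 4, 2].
Recompute linear convolution of [1, 1] and [2, 2]: y[0] = 1×2 = 2; y[1] = 1×2 + 1×2 = 4; y[2] = 1×2 = 2 → [2, 4, 2]. Given [2, 4, 2] matches, so answer: Yes

Yes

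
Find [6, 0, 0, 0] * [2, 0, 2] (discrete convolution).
y[0] = 6×2 = 12; y[1] = 6×0 + 0×2 = 0; y[2] = 6×2 + 0×0 + 0×2 = 12; y[3] = 0×2 + 0×0 + 0×2 = 0; y[4] = 0×2 + 0×0 = 0; y[5] = 0×2 = 0

[12, 0, 12, 0, 0, 0]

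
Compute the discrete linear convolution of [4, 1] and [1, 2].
y[0] = 4×1 = 4; y[1] = 4×2 + 1×1 = 9; y[2] = 1×2 = 2

[4, 9, 2]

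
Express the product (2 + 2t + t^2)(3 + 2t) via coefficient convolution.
Ascending coefficients: a = [2, 2, 1], b = [3, 2]. c[0] = 2×3 = 6; c[1] = 2×2 + 2×3 = 10; c[2] = 2×2 + 1×3 = 7; c[3] = 1×2 = 2. Result coefficients: [6, 10, 7, 2] → 6 + 10t + 7t^2 + 2t^3

6 + 10t + 7t^2 + 2t^3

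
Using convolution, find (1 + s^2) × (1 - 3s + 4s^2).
Ascending coefficients: a = [1, 0, 1], b = [1, -3, 4]. c[0] = 1×1 = 1; c[1] = 1×-3 + 0×1 = -3; c[2] = 1×4 + 0×-3 + 1×1 = 5; c[3] = 0×4 + 1×-3 = -3; c[4] = 1×4 = 4. Result coefficients: [1, -3, 5, -3, 4] → 1 - 3s + 5s^2 - 3s^3 + 4s^4

1 - 3s + 5s^2 - 3s^3 + 4s^4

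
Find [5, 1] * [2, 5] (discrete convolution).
y[0] = 5×2 = 10; y[1] = 5×5 + 1×2 = 27; y[2] = 1×5 = 5

[10, 27, 5]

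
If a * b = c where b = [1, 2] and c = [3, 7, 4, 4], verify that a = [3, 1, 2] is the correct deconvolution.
Forward-compute [3, 1, 2] * [1, 2]: c[0] = 3×1 = 3; c[1] = 3×2 + 1×1 = 7; c[2] = 1×2 + 2×1 = 4; c[3] = 2×2 = 4 → [3, 7, 4, 4]. Matches given c = [3, 7, 4, 4], so verified.

Verified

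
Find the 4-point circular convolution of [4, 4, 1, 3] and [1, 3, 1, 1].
Use y[k] = Σ_j s[j]·t[(k-j) mod 4]. y[0] = 4×1 + 4×1 + 1×1 + 3×3 = 18; y[1] = 4×3 + 4×1 + 1×1 + 3×1 = 20; y[2] = 4×1 + 4×3 + 1×1 + 3×1 = 20; y[3] = 4×1 + 4×1 + 1×3 + 3×1 = 14. Result: [18, 20, 20, 14]

[18, 20, 20, 14]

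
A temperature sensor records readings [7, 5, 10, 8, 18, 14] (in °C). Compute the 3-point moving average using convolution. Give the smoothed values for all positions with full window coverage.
3-point moving average kernel = [1, 1, 1]. Apply in 'valid' mode (full window coverage): avg[0] = (7 + 5 + 10) / 3 = 7.33; avg[1] = (5 + 10 + 8) / 3 = 7.67; avg[2] = (10 + 8 + 18) / 3 = 12.0; avg[3] = (8 + 18 + 14) / 3 = 13.33. Smoothed values: [7.33, 7.67, 12.0, 13.33]

[7.33, 7.67, 12.0, 13.33]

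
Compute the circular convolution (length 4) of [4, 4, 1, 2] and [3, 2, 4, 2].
Use y[k] = Σ_j s[j]·t[(k-j) mod 4]. y[0] = 4×3 + 4×2 + 1×4 + 2×2 = 28; y[1] = 4×2 + 4×3 + 1×2 + 2×4 = 30; y[2] = 4×4 + 4×2 + 1×3 + 2×2 = 31; y[3] = 4×2 + 4×4 + 1×2 + 2×3 = 32. Result: [28, 30, 31, 32]

[28, 30, 31, 32]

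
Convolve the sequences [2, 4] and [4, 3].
y[0] = 2×4 = 8; y[1] = 2×3 + 4×4 = 22; y[2] = 4×3 = 12

[8, 22, 12]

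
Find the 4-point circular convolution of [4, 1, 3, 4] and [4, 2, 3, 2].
Use y[k] = Σ_j f[j]·g[(k-j) mod 4]. y[0] = 4×4 + 1×2 + 3×3 + 4×2 = 35; y[1] = 4×2 + 1×4 + 3×2 + 4×3 = 30; y[2] = 4×3 + 1×2 + 3×4 + 4×2 = 34; y[3] = 4×2 + 1×3 + 3×2 + 4×4 = 33. Result: [35, 30, 34, 33]

[35, 30, 34, 33]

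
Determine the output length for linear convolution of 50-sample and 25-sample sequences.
Linear/full convolution length: m + n - 1 = 50 + 25 - 1 = 74

74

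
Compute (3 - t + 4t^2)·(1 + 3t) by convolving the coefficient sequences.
Ascending coefficients: a = [3, -1, 4], b = [1, 3]. c[0] = 3×1 = 3; c[1] = 3×3 + -1×1 = 8; c[2] = -1×3 + 4×1 = 1; c[3] = 4×3 = 12. Result coefficients: [3, 8, 1, 12] → 3 + 8t + t^2 + 12t^3

3 + 8t + t^2 + 12t^3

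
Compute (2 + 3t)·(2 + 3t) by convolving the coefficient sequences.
Ascending coefficients: a = [2, 3], b = [2, 3]. c[0] = 2×2 = 4; c[1] = 2×3 + 3×2 = 12; c[2] = 3×3 = 9. Result coefficients: [4, 12, 9] → 4 + 12t + 9t^2

4 + 12t + 9t^2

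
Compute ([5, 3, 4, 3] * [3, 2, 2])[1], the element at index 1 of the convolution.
Use y[k] = Σ_i a[i]·b[k-i] at k=1. y[1] = 5×2 + 3×3 = 19

19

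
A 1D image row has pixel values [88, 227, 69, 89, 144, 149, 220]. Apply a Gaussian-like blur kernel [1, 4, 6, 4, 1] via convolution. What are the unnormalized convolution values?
Convolve image row [88, 227, 69, 89, 144, 149, 220] with kernel [1, 4, 6, 4, 1]: y[0] = 88×1 = 88; y[1] = 88×4 + 227×1 = 579; y[2] = 88×6 + 227×4 + 69×1 = 1505; y[3] = 88×4 + 227×6 + 69×4 + 89×1 = 2079; y[4] = 88×1 + 227×4 + 69×6 + 89×4 + 144×1 = 1910; y[5] = 227×1 + 69×4 + 89×6 + 144×4 + 149×1 = 1762; y[6] = 69×1 + 89×4 + 144×6 + 149×4 + 220×1 = 2105; y[7] = 89×1 + 144×4 + 149×6 + 220×4 = 2439; y[8] = 144×1 + 149×4 + 220×6 = 2060; y[9] = 149×1 + 220×4 = 1029; y[10] = 220×1 = 220 → [88, 579, 1505, 2079, 1910, 1762, 2105, 2439, 2060, 1029, 220]. Normalization factor = sum(kernel) = 16.

[88, 579, 1505, 2079, 1910, 1762, 2105, 2439, 2060, 1029, 220]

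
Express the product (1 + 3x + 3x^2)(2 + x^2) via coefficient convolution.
Ascending coefficients: a = [1, 3, 3], b = [2, 0, 1]. c[0] = 1×2 = 2; c[1] = 1×0 + 3×2 = 6; c[2] = 1×1 + 3×0 + 3×2 = 7; c[3] = 3×1 + 3×0 = 3; c[4] = 3×1 = 3. Result coefficients: [2, 6, 7, 3, 3] → 2 + 6x + 7x^2 + 3x^3 + 3x^4

2 + 6x + 7x^2 + 3x^3 + 3x^4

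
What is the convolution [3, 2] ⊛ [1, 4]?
y[0] = 3×1 = 3; y[1] = 3×4 + 2×1 = 14; y[2] = 2×4 = 8

[3, 14, 8]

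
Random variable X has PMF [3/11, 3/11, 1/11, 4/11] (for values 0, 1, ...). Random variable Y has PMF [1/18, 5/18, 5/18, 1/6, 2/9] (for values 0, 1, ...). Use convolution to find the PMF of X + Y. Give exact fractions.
P(X+Y=k) = Σ_i P(X=i)·P(Y=k-i) — a convolution of [3/11, 3/11, 1/11, 4/11] and [1/18, 5/18, 5/18, 1/6, 2/9]. P(X+Y=0) = (3/11)×(1/18) = 1/66; P(X+Y=1) = (3/11)×(5/18) + (3/11)×(1/18) = 5/66 + 1/66 = 1/11; P(X+Y=2) = (3/11)×(5/18) + (3/11)×(5/18) + (1/11)×(1/18) = 5/66 + 5/66 + 1/198 = 31/198; P(X+Y=3) = (3/11)×(1/6) + (3/11)×(5/18) + (1/11)×(5/18) + (4/11)×(1/18) = 1/22 + 5/66 + 5/198 + 2/99 = 1/6; P(X+Y=4) = (3/11)×(2/9) + (3/11)×(1/6) + (1/11)×(5/18) + (4/11)×(5/18) = 2/33 + 1/22 + 5/198 + 10/99 = 23/99; P(X+Y=5) = (3/11)×(2/9) + (1/11)×(1/6) + (4/11)×(5/18) = 2/33 + 1/66 + 10/99 = 35/198; P(X+Y=6) = (1/11)×(2/9) + (4/11)×(1/6) = 2/99 + 2/33 = 8/99; P(X+Y=7) = (4/11)×(2/9) = 8/99. PMF: [1/66, 1/11, 31/198, 1/6, 23/99, 35/198, 8/99, 8/99] (sums to 1 ✓)

[1/66, 1/11, 31/198, 1/6, 23/99, 35/198, 8/99, 8/99]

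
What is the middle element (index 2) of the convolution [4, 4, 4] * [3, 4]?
Use y[k] = Σ_i a[i]·b[k-i] at k=2. y[2] = 4×4 + 4×3 = 28

28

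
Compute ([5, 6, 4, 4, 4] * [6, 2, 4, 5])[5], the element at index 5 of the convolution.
Use y[k] = Σ_i a[i]·b[k-i] at k=5. y[5] = 4×5 + 4×4 + 4×2 = 44

44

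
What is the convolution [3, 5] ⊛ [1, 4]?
y[0] = 3×1 = 3; y[1] = 3×4 + 5×1 = 17; y[2] = 5×4 = 20

[3, 17, 20]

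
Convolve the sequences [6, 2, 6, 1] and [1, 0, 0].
y[0] = 6×1 = 6; y[1] = 6×0 + 2×1 = 2; y[2] = 6×0 + 2×0 + 6×1 = 6; y[3] = 2×0 + 6×0 + 1×1 = 1; y[4] = 6×0 + 1×0 = 0; y[5] = 1×0 = 0

[6, 2, 6, 1, 0, 0]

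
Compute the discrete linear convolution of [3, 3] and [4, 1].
y[0] = 3×4 = 12; y[1] = 3×1 + 3×4 = 15; y[2] = 3×1 = 3

[12, 15, 3]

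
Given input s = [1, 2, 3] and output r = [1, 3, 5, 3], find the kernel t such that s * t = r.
Output length 4 = len(s) + len(t) - 1 ⇒ len(t) = 2. Solve t forward using t[k] = (r[k] - Σ_{i≥1} s[i]·t[k-i]) / s[0]: t[0] = r[0] / s[0] = 1 / 1 = 1; t[1] = (r[1] - 2×1) / s[0] = (3 - 2×1) / 1 = 1. So t = [1, 1]. Forward-check [1, 2, 3] * [1, 1]: r[0] = 1×1 = 1; r[1] = 1×1 + 2×1 = 3; r[2] = 2×1 + 3×1 = 5; r[3] = 3×1 = 3 → [1, 3, 5, 3] ✓

[1, 1]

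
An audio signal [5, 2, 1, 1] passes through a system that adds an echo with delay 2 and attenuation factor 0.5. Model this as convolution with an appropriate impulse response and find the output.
Direct-path + delayed-attenuated-path model → impulse response h = [1, 0, 0.5] (1 at lag 0, 0.5 at lag 2). Output y[n] = x[n] + 0.5·x[n - 2] (with x[n] = 0 outside 0..3): y[0] = 5 + 0.5×0 = 5; y[1] = 2 + 0.5×0 = 2; y[2] = 1 + 0.5×5 = 3.5; y[3] = 1 + 0.5×2 = 2.0; y[4] = 0 + 0.5×1 = 0.5; y[5] = 0 + 0.5×1 = 0.5. So y = [5, 2, 3.5, 2.0, 0.5, 0.5]

[5, 2, 3.5, 2.0, 0.5, 0.5]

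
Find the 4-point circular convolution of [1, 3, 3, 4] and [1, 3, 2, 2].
Use y[k] = Σ_j f[j]·g[(k-j) mod 4]. y[0] = 1×1 + 3×2 + 3×2 + 4×3 = 25; y[1] = 1×3 + 3×1 + 3×2 + 4×2 = 20; y[2] = 1×2 + 3×3 + 3×1 + 4×2 = 22; y[3] = 1×2 + 3×2 + 3×3 + 4×1 = 21. Result: [25, 20, 22, 21]

[25, 20, 22, 21]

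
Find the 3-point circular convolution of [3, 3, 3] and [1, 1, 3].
Use y[k] = Σ_j a[j]·b[(k-j) mod 3]. y[0] = 3×1 + 3×3 + 3×1 = 15; y[1] = 3×1 + 3×1 + 3×3 = 15; y[2] = 3×3 + 3×1 + 3×1 = 15. Result: [15, 15, 15]

[15, 15, 15]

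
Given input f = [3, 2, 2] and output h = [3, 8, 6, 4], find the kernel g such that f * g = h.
Output length 4 = len(f) + len(g) - 1 ⇒ len(g) = 2. Solve g forward using g[k] = (h[k] - Σ_{i≥1} f[i]·g[k-i]) / f[0]: g[0] = h[0] / f[0] = 3 / 3 = 1; g[1] = (h[1] - 2×1) / f[0] = (8 - 2×1) / 3 = 2. So g = [1, 2]. Forward-check [3, 2, 2] * [1, 2]: h[0] = 3×1 = 3; h[1] = 3×2 + 2×1 = 8; h[2] = 2×2 + 2×1 = 6; h[3] = 2×2 = 4 → [3, 8, 6, 4] ✓

[1, 2]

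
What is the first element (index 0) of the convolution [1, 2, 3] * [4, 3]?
Use y[k] = Σ_i a[i]·b[k-i] at k=0. y[0] = 1×4 = 4

4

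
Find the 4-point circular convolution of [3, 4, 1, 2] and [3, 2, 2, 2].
Use y[k] = Σ_j x[j]·h[(k-j) mod 4]. y[0] = 3×3 + 4×2 + 1×2 + 2×2 = 23; y[1] = 3×2 + 4×3 + 1×2 + 2×2 = 24; y[2] = 3×2 + 4×2 + 1×3 + 2×2 = 21; y[3] = 3×2 + 4×2 + 1×2 + 2×3 = 22. Result: [23, 24, 21, 22]

[23, 24, 21, 22]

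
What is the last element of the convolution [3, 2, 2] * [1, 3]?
Use y[k] = Σ_i a[i]·b[k-i] at k=3. y[3] = 2×3 = 6

6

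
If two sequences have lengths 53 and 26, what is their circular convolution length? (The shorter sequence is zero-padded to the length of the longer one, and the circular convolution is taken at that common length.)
Circular convolution (zero-padding the shorter input) has length max(m, n) = max(53, 26) = 53

53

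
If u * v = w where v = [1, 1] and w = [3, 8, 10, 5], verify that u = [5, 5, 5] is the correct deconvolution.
Forward-compute [5, 5, 5] * [1, 1]: w[0] = 5×1 = 5; w[1] = 5×1 + 5×1 = 10; w[2] = 5×1 + 5×1 = 10; w[3] = 5×1 = 5 → [5, 10, 10, 5]. Does not match given w = [3, 8, 10, 5].

Not verified. [5, 5, 5] * [1, 1] = [5, 10, 10, 5], which differs from [3, 8, 10, 5] at index 0.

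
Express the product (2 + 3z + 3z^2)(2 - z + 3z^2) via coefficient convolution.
Ascending coefficients: a = [2, 3, 3], b = [2, -1, 3]. c[0] = 2×2 = 4; c[1] = 2×-1 + 3×2 = 4; c[2] = 2×3 + 3×-1 + 3×2 = 9; c[3] = 3×3 + 3×-1 = 6; c[4] = 3×3 = 9. Result coefficients: [4, 4, 9, 6, 9] → 4 + 4z + 9z^2 + 6z^3 + 9z^4

4 + 4z + 9z^2 + 6z^3 + 9z^4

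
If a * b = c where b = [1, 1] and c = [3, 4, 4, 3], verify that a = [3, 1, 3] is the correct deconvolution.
Forward-compute [3, 1, 3] * [1, 1]: c[0] = 3×1 = 3; c[1] = 3×1 + 1×1 = 4; c[2] = 1×1 + 3×1 = 4; c[3] = 3×1 = 3 → [3, 4, 4, 3]. Matches given c = [3, 4, 4, 3], so verified.

Verified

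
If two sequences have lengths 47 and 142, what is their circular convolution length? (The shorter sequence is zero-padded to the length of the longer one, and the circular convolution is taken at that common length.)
Circular convolution (zero-padding the shorter input) has length max(m, n) = max(47, 142) = 142

142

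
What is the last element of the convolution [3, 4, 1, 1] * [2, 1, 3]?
Use y[k] = Σ_i a[i]·b[k-i] at k=5. y[5] = 1×3 = 3

3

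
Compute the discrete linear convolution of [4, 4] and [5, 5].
y[0] = 4×5 = 20; y[1] = 4×5 + 4×5 = 40; y[2] = 4×5 = 20

[20, 40, 20]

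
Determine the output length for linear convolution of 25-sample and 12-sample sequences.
Linear/full convolution length: m + n - 1 = 25 + 12 - 1 = 36

36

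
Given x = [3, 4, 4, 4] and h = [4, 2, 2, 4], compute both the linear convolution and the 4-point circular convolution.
Linear: y_lin[0] = 3×4 = 12; y_lin[1] = 3×2 + 4×4 = 22; y_lin[2] = 3×2 + 4×2 + 4×4 = 30; y_lin[3] = 3×4 + 4×2 + 4×2 + 4×4 = 44; y_lin[4] = 4×4 + 4×2 + 4×2 = 32; y_lin[5] = 4×4 + 4×2 = 24; y_lin[6] = 4×4 = 16 → [12, 22, 30, 44, 32, 24, 16]. Circular (length 4): y[0] = 3×4 + 4×4 + 4×2 + 4×2 = 44; y[1] = 3×2 + 4×4 + 4×4 + 4×2 = 46; y[2] = 3×2 + 4×2 + 4×4 + 4×4 = 46; y[3] = 3×4 + 4×2 + 4×2 + 4×4 = 44 → [44, 46, 46, 44]

Linear: [12, 22, 30, 44, 32, 24, 16], Circular: [44, 46, 46, 44]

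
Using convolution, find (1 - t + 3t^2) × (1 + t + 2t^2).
Ascending coefficients: a = [1, -1, 3], b = [1, 1, 2]. c[0] = 1×1 = 1; c[1] = 1×1 + -1×1 = 0; c[2] = 1×2 + -1×1 + 3×1 = 4; c[3] = -1×2 + 3×1 = 1; c[4] = 3×2 = 6. Result coefficients: [1, 0, 4, 1, 6] → 1 + 4t^2 + t^3 + 6t^4

1 + 4t^2 + t^3 + 6t^4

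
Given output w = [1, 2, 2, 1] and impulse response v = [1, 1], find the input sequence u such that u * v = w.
Deconvolve w=[1, 2, 2, 1] by v=[1, 1]. Since v[0]=1, solve forward: u[0] = w[0] / 1 = 1; u[1] = (w[1] - 1×1) / 1 = 1; u[2] = (w[2] - 1×1) / 1 = 1. So u = [1, 1, 1]. Check by forward convolution: w[0] = 1×1 = 1; w[1] = 1×1 + 1×1 = 2; w[2] = 1×1 + 1×1 = 2; w[3] = 1×1 = 1

[1, 1, 1]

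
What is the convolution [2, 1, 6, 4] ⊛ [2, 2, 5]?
y[0] = 2×2 = 4; y[1] = 2×2 + 1×2 = 6; y[2] = 2×5 + 1×2 + 6×2 = 24; y[3] = 1×5 + 6×2 + 4×2 = 25; y[4] = 6×5 + 4×2 = 38; y[5] = 4×5 = 20

[4, 6, 24, 25, 38, 20]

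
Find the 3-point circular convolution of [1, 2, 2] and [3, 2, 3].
Use y[k] = Σ_j u[j]·v[(k-j) mod 3]. y[0] = 1×3 + 2×3 + 2×2 = 13; y[1] = 1×2 + 2×3 + 2×3 = 14; y[2] = 1×3 + 2×2 + 2×3 = 13. Result: [13, 14, 13]

[13, 14, 13]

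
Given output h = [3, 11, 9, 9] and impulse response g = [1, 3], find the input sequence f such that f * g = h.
Deconvolve h=[3, 11, 9, 9] by g=[1, 3]. Since g[0]=1, solve forward: f[0] = h[0] / 1 = 3; f[1] = (h[1] - 3×3) / 1 = 2; f[2] = (h[2] - 2×3) / 1 = 3. So f = [3, 2, 3]. Check by forward convolution: h[0] = 3×1 = 3; h[1] = 3×3 + 2×1 = 11; h[2] = 2×3 + 3×1 = 9; h[3] = 3×3 = 9

[3, 2, 3]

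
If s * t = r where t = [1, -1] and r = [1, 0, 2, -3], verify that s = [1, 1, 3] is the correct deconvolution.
Forward-compute [1, 1, 3] * [1, -1]: r[0] = 1×1 = 1; r[1] = 1×-1 + 1×1 = 0; r[2] = 1×-1 + 3×1 = 2; r[3] = 3×-1 = -3 → [1, 0, 2, -3]. Matches given r = [1, 0, 2, -3], so verified.

Verified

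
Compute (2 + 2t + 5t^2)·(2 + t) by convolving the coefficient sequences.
Ascending coefficients: a = [2, 2, 5], b = [2, 1]. c[0] = 2×2 = 4; c[1] = 2×1 + 2×2 = 6; c[2] = 2×1 + 5×2 = 12; c[3] = 5×1 = 5. Result coefficients: [4, 6, 12, 5] → 4 + 6t + 12t^2 + 5t^3

4 + 6t + 12t^2 + 5t^3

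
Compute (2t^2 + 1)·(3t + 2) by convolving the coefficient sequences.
Ascending coefficients: a = [1, 0, 2], b = [2, 3]. c[0] = 1×2 = 2; c[1] = 1×3 + 0×2 = 3; c[2] = 0×3 + 2×2 = 4; c[3] = 2×3 = 6. Result coefficients: [2, 3, 4, 6] → 6t^3 + 4t^2 + 3t + 2

6t^3 + 4t^2 + 3t + 2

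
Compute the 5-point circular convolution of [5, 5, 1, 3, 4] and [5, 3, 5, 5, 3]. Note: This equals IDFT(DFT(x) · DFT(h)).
Either evaluate y[k] = Σ_j x[j]·h[(k-j) mod 5] directly, or use IDFT(DFT(x) · DFT(h)). y[0] = 5×5 + 5×3 + 1×5 + 3×5 + 4×3 = 72; y[1] = 5×3 + 5×5 + 1×3 + 3×5 + 4×5 = 78; y[2] = 5×5 + 5×3 + 1×5 + 3×3 + 4×5 = 74; y[3] = 5×5 + 5×5 + 1×3 + 3×5 + 4×3 = 80; y[4] = 5×3 + 5×5 + 1×5 + 3×3 + 4×5 = 74. Result: [72, 78, 74, 80, 74]

[72, 78, 74, 80, 74]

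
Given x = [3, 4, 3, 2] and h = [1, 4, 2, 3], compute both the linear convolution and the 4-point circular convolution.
Linear: y_lin[0] = 3×1 = 3; y_lin[1] = 3×4 + 4×1 = 16; y_lin[2] = 3×2 + 4×4 + 3×1 = 25; y_lin[3] = 3×3 + 4×2 + 3×4 + 2×1 = 31; y_lin[4] = 4×3 + 3×2 + 2×4 = 26; y_lin[5] = 3×3 + 2×2 = 13; y_lin[6] = 2×3 = 6 → [3, 16, 25, 31, 26, 13, 6]. Circular (length 4): y[0] = 3×1 + 4×3 + 3×2 + 2×4 = 29; y[1] = 3×4 + 4×1 + 3×3 + 2×2 = 29; y[2] = 3×2 + 4×4 + 3×1 + 2×3 = 31; y[3] = 3×3 + 4×2 + 3×4 + 2×1 = 31 → [29, 29, 31, 31]

Linear: [3, 16, 25, 31, 26, 13, 6], Circular: [29, 29, 31, 31]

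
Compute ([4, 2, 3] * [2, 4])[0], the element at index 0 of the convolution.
Use y[k] = Σ_i a[i]·b[k-i] at k=0. y[0] = 4×2 = 8

8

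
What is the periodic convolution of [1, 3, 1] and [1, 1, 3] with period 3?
Use y[k] = Σ_j f[j]·g[(k-j) mod 3]. y[0] = 1×1 + 3×3 + 1×1 = 11; y[1] = 1×1 + 3×1 + 1×3 = 7; y[2] = 1×3 + 3×1 + 1×1 = 7. Result: [11, 7, 7]

[11, 7, 7]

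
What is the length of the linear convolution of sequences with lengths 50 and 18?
Linear/full convolution length: m + n - 1 = 50 + 18 - 1 = 67

67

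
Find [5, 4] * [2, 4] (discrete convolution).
y[0] = 5×2 = 10; y[1] = 5×4 + 4×2 = 28; y[2] = 4×4 = 16

[10, 28, 16]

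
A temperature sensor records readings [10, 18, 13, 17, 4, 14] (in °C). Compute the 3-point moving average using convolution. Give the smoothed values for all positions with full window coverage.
3-point moving average kernel = [1, 1, 1]. Apply in 'valid' mode (full window coverage): avg[0] = (10 + 18 + 13) / 3 = 13.67; avg[1] = (18 + 13 + 17) / 3 = 16.0; avg[2] = (13 + 17 + 4) / 3 = 11.33; avg[3] = (17 + 4 + 14) / 3 = 11.67. Smoothed values: [13.67, 16.0, 11.33, 11.67]

[13.67, 16.0, 11.33, 11.67]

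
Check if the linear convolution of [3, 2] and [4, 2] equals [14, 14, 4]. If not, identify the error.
Recompute linear convolution of [3, 2] and [4, 2]: y[0] = 3×4 = 12; y[1] = 3×2 + 2×4 = 14; y[2] = 2×2 = 4 → [12, 14, 4]. Compare to given [14, 14, 4]: they differ at index 0: given 14, correct 12, so answer: No

No. Error at index 0: given 14, correct 12.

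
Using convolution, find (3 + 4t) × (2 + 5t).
Ascending coefficients: a = [3, 4], b = [2, 5]. c[0] = 3×2 = 6; c[1] = 3×5 + 4×2 = 23; c[2] = 4×5 = 20. Result coefficients: [6, 23, 20] → 6 + 23t + 20t^2

6 + 23t + 20t^2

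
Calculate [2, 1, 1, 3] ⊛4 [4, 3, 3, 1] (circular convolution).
Use y[k] = Σ_j s[j]·t[(k-j) mod 4]. y[0] = 2×4 + 1×1 + 1×3 + 3×3 = 21; y[1] = 2×3 + 1×4 + 1×1 + 3×3 = 20; y[2] = 2×3 + 1×3 + 1×4 + 3×1 = 16; y[3] = 2×1 + 1×3 + 1×3 + 3×4 = 20. Result: [21, 20, 16, 20]

[21, 20, 16, 20]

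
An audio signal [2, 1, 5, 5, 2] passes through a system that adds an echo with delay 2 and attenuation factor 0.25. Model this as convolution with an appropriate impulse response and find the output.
Direct-path + delayed-attenuated-path model → impulse response h = [1, 0, 0.25] (1 at lag 0, 0.25 at lag 2). Output y[n] = x[n] + 0.25·x[n - 2] (with x[n] = 0 outside 0..4): y[0] = 2 + 0.25×0 = 2; y[1] = 1 + 0.25×0 = 1; y[2] = 5 + 0.25×2 = 5.5; y[3] = 5 + 0.25×1 = 5.25; y[4] = 2 + 0.25×5 = 3.25; y[5] = 0 + 0.25×5 = 1.25; y[6] = 0 + 0.25×2 = 0.5. So y = [2, 1, 5.5, 5.25, 3.25, 1.25, 0.5]

[2, 1, 5.5, 5.25, 3.25, 1.25, 0.5]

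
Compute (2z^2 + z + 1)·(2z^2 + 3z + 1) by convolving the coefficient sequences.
Ascending coefficients: a = [1, 1, 2], b = [1, 3, 2]. c[0] = 1×1 = 1; c[1] = 1×3 + 1×1 = 4; c[2] = 1×2 + 1×3 + 2×1 = 7; c[3] = 1×2 + 2×3 = 8; c[4] = 2×2 = 4. Result coefficients: [1, 4, 7, 8, 4] → 4z^4 + 8z^3 + 7z^2 + 4z + 1

4z^4 + 8z^3 + 7z^2 + 4z + 1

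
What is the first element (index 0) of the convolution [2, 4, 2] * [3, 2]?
Use y[k] = Σ_i a[i]·b[k-i] at k=0. y[0] = 2×3 = 6

6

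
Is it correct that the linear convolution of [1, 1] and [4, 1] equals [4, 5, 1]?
Recompute linear convolution of [1, 1] and [4, 1]: y[0] = 1×4 = 4; y[1] = 1×1 + 1×4 = 5; y[2] = 1×1 = 1 → [4, 5, 1]. Given [4, 5, 1] matches, so answer: Yes

Yes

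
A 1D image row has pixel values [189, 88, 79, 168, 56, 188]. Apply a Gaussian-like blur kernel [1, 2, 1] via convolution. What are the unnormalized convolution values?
Convolve image row [189, 88, 79, 168, 56, 188] with kernel [1, 2, 1]: y[0] = 189×1 = 189; y[1] = 189×2 + 88×1 = 466; y[2] = 189×1 + 88×2 + 79×1 = 444; y[3] = 88×1 + 79×2 + 168×1 = 414; y[4] = 79×1 + 168×2 + 56×1 = 471; y[5] = 168×1 + 56×2 + 188×1 = 468; y[6] = 56×1 + 188×2 = 432; y[7] = 188×1 = 188 → [189, 466, 444, 414, 471, 468, 432, 188]. Normalization factor = sum(kernel) = 4.

[189, 466, 444, 414, 471, 468, 432, 188]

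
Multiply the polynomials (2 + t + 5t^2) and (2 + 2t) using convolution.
Ascending coefficients: a = [2, 1, 5], b = [2, 2]. c[0] = 2×2 = 4; c[1] = 2×2 + 1×2 = 6; c[2] = 1×2 + 5×2 = 12; c[3] = 5×2 = 10. Result coefficients: [4, 6, 12, 10] → 4 + 6t + 12t^2 + 10t^3

4 + 6t + 12t^2 + 10t^3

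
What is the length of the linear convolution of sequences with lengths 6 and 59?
Linear/full convolution length: m + n - 1 = 6 + 59 - 1 = 64

64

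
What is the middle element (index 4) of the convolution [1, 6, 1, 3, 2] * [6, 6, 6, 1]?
Use y[k] = Σ_i a[i]·b[k-i] at k=4. y[4] = 6×1 + 1×6 + 3×6 + 2×6 = 42

42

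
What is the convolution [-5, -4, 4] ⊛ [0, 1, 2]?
y[0] = -5×0 = 0; y[1] = -5×1 + -4×0 = -5; y[2] = -5×2 + -4×1 + 4×0 = -14; y[3] = -4×2 + 4×1 = -4; y[4] = 4×2 = 8

[0, -5, -14, -4, 8]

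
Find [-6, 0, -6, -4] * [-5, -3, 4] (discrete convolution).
y[0] = -6×-5 = 30; y[1] = -6×-3 + 0×-5 = 18; y[2] = -6×4 + 0×-3 + -6×-5 = 6; y[3] = 0×4 + -6×-3 + -4×-5 = 38; y[4] = -6×4 + -4×-3 = -12; y[5] = -4×4 = -16

[30, 18, 6, 38, -12, -16]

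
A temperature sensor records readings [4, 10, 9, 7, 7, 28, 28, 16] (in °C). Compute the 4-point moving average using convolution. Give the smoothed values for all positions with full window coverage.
4-point moving average kernel = [1, 1, 1, 1]. Apply in 'valid' mode (full window coverage): avg[0] = (4 + 10 + 9 + 7) / 4 = 7.5; avg[1] = (10 + 9 + 7 + 7) / 4 = 8.25; avg[2] = (9 + 7 + 7 + 28) / 4 = 12.75; avg[3] = (7 + 7 + 28 + 28) / 4 = 17.5; avg[4] = (7 + 28 + 28 + 16) / 4 = 19.75. Smoothed values: [7.5, 8.25, 12.75, 17.5, 19.75]

[7.5, 8.25, 12.75, 17.5, 19.75]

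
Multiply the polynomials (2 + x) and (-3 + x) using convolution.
Ascending coefficients: a = [2, 1], b = [-3, 1]. c[0] = 2×-3 = -6; c[1] = 2×1 + 1×-3 = -1; c[2] = 1×1 = 1. Result coefficients: [-6, -1, 1] → -6 - x + x^2

-6 - x + x^2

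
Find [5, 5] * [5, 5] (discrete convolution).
y[0] = 5×5 = 25; y[1] = 5×5 + 5×5 = 50; y[2] = 5×5 = 25

[25, 50, 25]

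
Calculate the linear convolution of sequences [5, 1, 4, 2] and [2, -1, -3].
y[0] = 5×2 = 10; y[1] = 5×-1 + 1×2 = -3; y[2] = 5×-3 + 1×-1 + 4×2 = -8; y[3] = 1×-3 + 4×-1 + 2×2 = -3; y[4] = 4×-3 + 2×-1 = -14; y[5] = 2×-3 = -6

[10, -3, -8, -3, -14, -6]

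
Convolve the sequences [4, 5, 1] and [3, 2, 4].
y[0] = 4×3 = 12; y[1] = 4×2 + 5×3 = 23; y[2] = 4×4 + 5×2 + 1×3 = 29; y[3] = 5×4 + 1×2 = 22; y[4] = 1×4 = 4

[12, 23, 29, 22, 4]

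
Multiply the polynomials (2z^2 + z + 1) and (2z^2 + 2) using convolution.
Ascending coefficients: a = [1, 1, 2], b = [2, 0, 2]. c[0] = 1×2 = 2; c[1] = 1×0 + 1×2 = 2; c[2] = 1×2 + 1×0 + 2×2 = 6; c[3] = 1×2 + 2×0 = 2; c[4] = 2×2 = 4. Result coefficients: [2, 2, 6, 2, 4] → 4z^4 + 2z^3 + 6z^2 + 2z + 2

4z^4 + 2z^3 + 6z^2 + 2z + 2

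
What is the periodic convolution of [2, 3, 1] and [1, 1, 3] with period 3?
Use y[k] = Σ_j u[j]·v[(k-j) mod 3]. y[0] = 2×1 + 3×3 + 1×1 = 12; y[1] = 2×1 + 3×1 + 1×3 = 8; y[2] = 2×3 + 3×1 + 1×1 = 10. Result: [12, 8, 10]

[12, 8, 10]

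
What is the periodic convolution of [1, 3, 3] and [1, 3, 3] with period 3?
Use y[k] = Σ_j f[j]·g[(k-j) mod 3]. y[0] = 1×1 + 3×3 + 3×3 = 19; y[1] = 1×3 + 3×1 + 3×3 = 15; y[2] = 1×3 + 3×3 + 3×1 = 15. Result: [19, 15, 15]

[19, 15, 15]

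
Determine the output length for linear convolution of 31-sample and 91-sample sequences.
Linear/full convolution length: m + n - 1 = 31 + 91 - 1 = 121

121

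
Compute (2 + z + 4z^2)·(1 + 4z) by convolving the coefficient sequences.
Ascending coefficients: a = [2, 1, 4], b = [1, 4]. c[0] = 2×1 = 2; c[1] = 2×4 + 1×1 = 9; c[2] = 1×4 + 4×1 = 8; c[3] = 4×4 = 16. Result coefficients: [2, 9, 8, 16] → 2 + 9z + 8z^2 + 16z^3

2 + 9z + 8z^2 + 16z^3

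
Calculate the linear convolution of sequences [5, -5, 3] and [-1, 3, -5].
y[0] = 5×-1 = -5; y[1] = 5×3 + -5×-1 = 20; y[2] = 5×-5 + -5×3 + 3×-1 = -43; y[3] = -5×-5 + 3×3 = 34; y[4] = 3×-5 = -15

[-5, 20, -43, 34, -15]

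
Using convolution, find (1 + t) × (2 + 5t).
Ascending coefficients: a = [1, 1], b = [2, 5]. c[0] = 1×2 = 2; c[1] = 1×5 + 1×2 = 7; c[2] = 1×5 = 5. Result coefficients: [2, 7, 5] → 2 + 7t + 5t^2

2 + 7t + 5t^2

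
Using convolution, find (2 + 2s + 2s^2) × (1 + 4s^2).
Ascending coefficients: a = [2, 2, 2], b = [1, 0, 4]. c[0] = 2×1 = 2; c[1] = 2×0 + 2×1 = 2; c[2] = 2×4 + 2×0 + 2×1 = 10; c[3] = 2×4 + 2×0 = 8; c[4] = 2×4 = 8. Result coefficients: [2, 2, 10, 8, 8] → 2 + 2s + 10s^2 + 8s^3 + 8s^4

2 + 2s + 10s^2 + 8s^3 + 8s^4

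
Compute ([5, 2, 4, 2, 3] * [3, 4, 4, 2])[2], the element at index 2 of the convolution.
Use y[k] = Σ_i a[i]·b[k-i] at k=2. y[2] = 5×4 + 2×4 + 4×3 = 40

40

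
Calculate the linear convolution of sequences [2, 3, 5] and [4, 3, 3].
y[0] = 2×4 = 8; y[1] = 2×3 + 3×4 = 18; y[2] = 2×3 + 3×3 + 5×4 = 35; y[3] = 3×3 + 5×3 = 24; y[4] = 5×3 = 15

[8, 18, 35, 24, 15]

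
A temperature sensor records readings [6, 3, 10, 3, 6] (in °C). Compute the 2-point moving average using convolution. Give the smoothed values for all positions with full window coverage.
2-point moving average kernel = [1, 1]. Apply in 'valid' mode (full window coverage): avg[0] = (6 + 3) / 2 = 4.5; avg[1] = (3 + 10) / 2 = 6.5; avg[2] = (10 + 3) / 2 = 6.5; avg[3] = (3 + 6) / 2 = 4.5. Smoothed values: [4.5, 6.5, 6.5, 4.5]

[4.5, 6.5, 6.5, 4.5]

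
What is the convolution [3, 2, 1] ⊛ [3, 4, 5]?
y[0] = 3×3 = 9; y[1] = 3×4 + 2×3 = 18; y[2] = 3×5 + 2×4 + 1×3 = 26; y[3] = 2×5 + 1×4 = 14; y[4] = 1×5 = 5

[9, 18, 26, 14, 5]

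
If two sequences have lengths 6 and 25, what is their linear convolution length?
Linear/full convolution length: m + n - 1 = 6 + 25 - 1 = 30

30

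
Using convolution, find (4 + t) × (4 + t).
Ascending coefficients: a = [4, 1], b = [4, 1]. c[0] = 4×4 = 16; c[1] = 4×1 + 1×4 = 8; c[2] = 1×1 = 1. Result coefficients: [16, 8, 1] → 16 + 8t + t^2

16 + 8t + t^2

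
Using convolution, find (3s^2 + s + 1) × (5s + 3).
Ascending coefficients: a = [1, 1, 3], b = [3, 5]. c[0] = 1×3 = 3; c[1] = 1×5 + 1×3 = 8; c[2] = 1×5 + 3×3 = 14; c[3] = 3×5 = 15. Result coefficients: [3, 8, 14, 15] → 15s^3 + 14s^2 + 8s + 3

15s^3 + 14s^2 + 8s + 3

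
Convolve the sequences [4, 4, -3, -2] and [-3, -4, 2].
y[0] = 4×-3 = -12; y[1] = 4×-4 + 4×-3 = -28; y[2] = 4×2 + 4×-4 + -3×-3 = 1; y[3] = 4×2 + -3×-4 + -2×-3 = 26; y[4] = -3×2 + -2×-4 = 2; y[5] = -2×2 = -4

[-12, -28, 1, 26, 2, -4]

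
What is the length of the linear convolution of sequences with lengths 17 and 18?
Linear/full convolution length: m + n - 1 = 17 + 18 - 1 = 34

34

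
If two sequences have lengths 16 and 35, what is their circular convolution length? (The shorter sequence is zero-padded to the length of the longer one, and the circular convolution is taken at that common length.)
Circular convolution (zero-padding the shorter input) has length max(m, n) = max(16, 35) = 35

35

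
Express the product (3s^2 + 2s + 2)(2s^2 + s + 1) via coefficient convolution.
Ascending coefficients: a = [2, 2, 3], b = [1, 1, 2]. c[0] = 2×1 = 2; c[1] = 2×1 + 2×1 = 4; c[2] = 2×2 + 2×1 + 3×1 = 9; c[3] = 2×2 + 3×1 = 7; c[4] = 3×2 = 6. Result coefficients: [2, 4, 9, 7, 6] → 6s^4 + 7s^3 + 9s^2 + 4s + 2

6s^4 + 7s^3 + 9s^2 + 4s + 2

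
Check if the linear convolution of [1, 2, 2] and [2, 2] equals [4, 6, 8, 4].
Recompute linear convolution of [1, 2, 2] and [2, 2]: y[0] = 1×2 = 2; y[1] = 1×2 + 2×2 = 6; y[2] = 2×2 + 2×2 = 8; y[3] = 2×2 = 4 → [2, 6, 8, 4]. Compare to given [4, 6, 8, 4]: they differ at index 0: given 4, correct 2, so answer: No

No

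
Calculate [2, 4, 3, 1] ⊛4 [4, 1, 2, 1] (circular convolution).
Use y[k] = Σ_j u[j]·v[(k-j) mod 4]. y[0] = 2×4 + 4×1 + 3×2 + 1×1 = 19; y[1] = 2×1 + 4×4 + 3×1 + 1×2 = 23; y[2] = 2×2 + 4×1 + 3×4 + 1×1 = 21; y[3] = 2×1 + 4×2 + 3×1 + 1×4 = 17. Result: [19, 23, 21, 17]

[19, 23, 21, 17]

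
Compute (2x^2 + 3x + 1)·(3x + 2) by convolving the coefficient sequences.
Ascending coefficients: a = [1, 3, 2], b = [2, 3]. c[0] = 1×2 = 2; c[1] = 1×3 + 3×2 = 9; c[2] = 3×3 + 2×2 = 13; c[3] = 2×3 = 6. Result coefficients: [2, 9, 13, 6] → 6x^3 + 13x^2 + 9x + 2

6x^3 + 13x^2 + 9x + 2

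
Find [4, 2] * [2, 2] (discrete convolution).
y[0] = 4×2 = 8; y[1] = 4×2 + 2×2 = 12; y[2] = 2×2 = 4

[8, 12, 4]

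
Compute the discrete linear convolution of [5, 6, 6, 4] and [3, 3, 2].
y[0] = 5×3 = 15; y[1] = 5×3 + 6×3 = 33; y[2] = 5×2 + 6×3 + 6×3 = 46; y[3] = 6×2 + 6×3 + 4×3 = 42; y[4] = 6×2 + 4×3 = 24; y[5] = 4×2 = 8

[15, 33, 46, 42, 24, 8]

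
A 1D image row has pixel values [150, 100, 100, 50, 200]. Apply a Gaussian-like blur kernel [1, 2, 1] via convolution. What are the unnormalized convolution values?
Convolve image row [150, 100, 100, 50, 200] with kernel [1, 2, 1]: y[0] = 150×1 = 150; y[1] = 150×2 + 100×1 = 400; y[2] = 150×1 + 100×2 + 100×1 = 450; y[3] = 100×1 + 100×2 + 50×1 = 350; y[4] = 100×1 + 50×2 + 200×1 = 400; y[5] = 50×1 + 200×2 = 450; y[6] = 200×1 = 200 → [150, 400, 450, 350, 400, 450, 200]. Normalization factor = sum(kernel) = 4.

[150, 400, 450, 350, 400, 450, 200]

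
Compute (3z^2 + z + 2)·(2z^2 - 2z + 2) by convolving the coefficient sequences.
Ascending coefficients: a = [2, 1, 3], b = [2, -2, 2]. c[0] = 2×2 = 4; c[1] = 2×-2 + 1×2 = -2; c[2] = 2×2 + 1×-2 + 3×2 = 8; c[3] = 1×2 + 3×-2 = -4; c[4] = 3×2 = 6. Result coefficients: [4, -2, 8, -4, 6] → 6z^4 - 4z^3 + 8z^2 - 2z + 4

6z^4 - 4z^3 + 8z^2 - 2z + 4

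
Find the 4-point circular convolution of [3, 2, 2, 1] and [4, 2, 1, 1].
Use y[k] = Σ_j s[j]·t[(k-j) mod 4]. y[0] = 3×4 + 2×1 + 2×1 + 1×2 = 18; y[1] = 3×2 + 2×4 + 2×1 + 1×1 = 17; y[2] = 3×1 + 2×2 + 2×4 + 1×1 = 16; y[3] = 3×1 + 2×1 + 2×2 + 1×4 = 13. Result: [18, 17, 16, 13]

[18, 17, 16, 13]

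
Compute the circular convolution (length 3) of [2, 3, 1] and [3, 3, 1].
Use y[k] = Σ_j x[j]·h[(k-j) mod 3]. y[0] = 2×3 + 3×1 + 1×3 = 12; y[1] = 2×3 + 3×3 + 1×1 = 16; y[2] = 2×1 + 3×3 + 1×3 = 14. Result: [12, 16, 14]

[12, 16, 14]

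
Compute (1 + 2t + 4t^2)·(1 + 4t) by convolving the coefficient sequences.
Ascending coefficients: a = [1, 2, 4], b = [1, 4]. c[0] = 1×1 = 1; c[1] = 1×4 + 2×1 = 6; c[2] = 2×4 + 4×1 = 12; c[3] = 4×4 = 16. Result coefficients: [1, 6, 12, 16] → 1 + 6t + 12t^2 + 16t^3

1 + 6t + 12t^2 + 16t^3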